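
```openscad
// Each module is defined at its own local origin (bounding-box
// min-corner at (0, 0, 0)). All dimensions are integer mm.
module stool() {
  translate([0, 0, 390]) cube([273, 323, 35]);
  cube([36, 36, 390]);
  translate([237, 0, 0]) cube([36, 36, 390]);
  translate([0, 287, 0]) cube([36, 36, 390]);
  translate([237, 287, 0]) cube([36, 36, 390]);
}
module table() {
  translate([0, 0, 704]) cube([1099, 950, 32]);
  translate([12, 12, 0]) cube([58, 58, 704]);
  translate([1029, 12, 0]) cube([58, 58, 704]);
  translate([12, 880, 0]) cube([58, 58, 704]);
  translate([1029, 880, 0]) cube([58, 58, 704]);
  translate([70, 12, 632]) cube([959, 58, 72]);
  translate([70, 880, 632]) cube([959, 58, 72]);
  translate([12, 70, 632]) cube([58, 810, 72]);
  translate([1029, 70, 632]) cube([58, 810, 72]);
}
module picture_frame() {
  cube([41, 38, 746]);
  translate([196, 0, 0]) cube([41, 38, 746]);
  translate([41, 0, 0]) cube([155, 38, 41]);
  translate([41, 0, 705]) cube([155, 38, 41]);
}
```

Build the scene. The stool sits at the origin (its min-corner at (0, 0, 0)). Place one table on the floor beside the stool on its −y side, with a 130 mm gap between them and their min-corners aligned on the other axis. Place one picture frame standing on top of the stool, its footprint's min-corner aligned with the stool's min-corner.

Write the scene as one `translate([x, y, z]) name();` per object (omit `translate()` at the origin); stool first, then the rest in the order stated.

stool();
translate([0, -1080, 0]) table();
translate([0, 0, 425]) picture_frame();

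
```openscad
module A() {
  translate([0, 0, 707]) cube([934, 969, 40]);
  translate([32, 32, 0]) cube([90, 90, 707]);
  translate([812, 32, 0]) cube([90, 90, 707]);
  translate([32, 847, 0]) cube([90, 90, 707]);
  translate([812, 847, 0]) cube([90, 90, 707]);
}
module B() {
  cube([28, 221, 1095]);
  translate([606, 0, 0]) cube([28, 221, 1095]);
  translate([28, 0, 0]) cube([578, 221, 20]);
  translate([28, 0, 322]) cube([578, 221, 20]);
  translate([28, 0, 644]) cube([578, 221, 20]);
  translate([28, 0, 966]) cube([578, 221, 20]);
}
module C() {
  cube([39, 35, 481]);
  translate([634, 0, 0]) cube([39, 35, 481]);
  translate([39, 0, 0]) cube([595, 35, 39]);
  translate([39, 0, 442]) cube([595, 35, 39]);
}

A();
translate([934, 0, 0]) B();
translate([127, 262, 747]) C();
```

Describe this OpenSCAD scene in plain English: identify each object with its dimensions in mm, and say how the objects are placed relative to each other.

A is a table: top 934 mm (x) × 969 mm (y), 40 mm thick, upper face at z = 747 mm, on four 90×90 mm square legs, each inset 32 mm from the nearest pair of top edges, running from z = 0 to the bottom of the top.

B is a bookshelf 634 mm wide overall, 221 mm deep and 1095 mm tall. The two sides are 28 mm thick vertical panels. 4 horizontal shelves of 20 mm thickness span between the inner faces of the sides; the lowest shelf sits on the floor and shelves are stacked with a clear vertical gap of 302 mm between each pair.

C is a picture frame with a 595×403 mm rectangular opening (x by z) and a uniform 39 mm border on every side. Frame depth is 35 mm along y. It is built from two vertical stiles running the full outside height and two horizontal rails spanning the gap between the stiles.

The bookshelf is against the table's +x side, with their −y faces flush. The picture frame is on top of the table.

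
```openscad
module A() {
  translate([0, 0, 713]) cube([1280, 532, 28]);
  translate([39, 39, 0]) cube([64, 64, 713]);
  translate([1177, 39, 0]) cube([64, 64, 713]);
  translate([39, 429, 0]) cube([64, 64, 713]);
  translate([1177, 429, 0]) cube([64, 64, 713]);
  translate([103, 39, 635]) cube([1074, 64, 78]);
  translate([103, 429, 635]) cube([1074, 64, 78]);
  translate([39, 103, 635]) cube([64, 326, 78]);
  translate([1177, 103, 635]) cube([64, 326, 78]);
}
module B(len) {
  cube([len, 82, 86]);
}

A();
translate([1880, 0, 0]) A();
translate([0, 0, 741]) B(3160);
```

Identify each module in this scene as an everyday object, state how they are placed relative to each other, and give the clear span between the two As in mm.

Second table starts at x = 1880; first ends at x = 1280; clear span = 1880 − 1280 = 600 mm.

A is a table. B is a beam. A beam spans the tops of two tables. The clear span between the two tables is 600 mm.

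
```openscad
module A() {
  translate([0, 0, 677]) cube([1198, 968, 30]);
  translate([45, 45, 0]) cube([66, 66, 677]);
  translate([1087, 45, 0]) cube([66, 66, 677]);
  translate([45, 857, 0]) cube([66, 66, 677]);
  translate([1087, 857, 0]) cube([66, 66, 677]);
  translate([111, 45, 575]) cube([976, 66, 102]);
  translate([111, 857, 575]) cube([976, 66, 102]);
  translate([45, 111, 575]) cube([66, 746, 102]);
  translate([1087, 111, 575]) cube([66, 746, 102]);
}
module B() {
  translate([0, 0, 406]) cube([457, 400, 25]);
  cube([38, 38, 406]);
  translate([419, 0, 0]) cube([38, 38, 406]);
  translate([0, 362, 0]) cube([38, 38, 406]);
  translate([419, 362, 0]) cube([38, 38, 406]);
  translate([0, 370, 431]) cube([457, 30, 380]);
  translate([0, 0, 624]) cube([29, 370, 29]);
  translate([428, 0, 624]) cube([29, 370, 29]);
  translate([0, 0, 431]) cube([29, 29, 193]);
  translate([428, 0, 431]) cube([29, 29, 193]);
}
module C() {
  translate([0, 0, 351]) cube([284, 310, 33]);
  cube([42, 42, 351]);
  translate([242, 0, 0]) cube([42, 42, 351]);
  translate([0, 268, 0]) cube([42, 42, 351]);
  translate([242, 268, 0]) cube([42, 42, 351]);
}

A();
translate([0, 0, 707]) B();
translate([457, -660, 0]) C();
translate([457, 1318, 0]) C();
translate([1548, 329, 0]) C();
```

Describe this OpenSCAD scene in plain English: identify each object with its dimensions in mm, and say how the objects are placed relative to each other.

A is a rectangular dining table. The top is 1198×968×30 mm with its upper surface at z = 707 mm. It stands on four 66×66 mm square legs, each inset 45 mm from the nearest pair of top edges, running from the floor to the underside of the top. Four apron rails, 66 mm thick and 102 mm tall, run between adjacent legs with their top edges flush with the underside of the top and their outer faces flush with the legs' outer faces.

B is a chair. The seat is a 457×400×25 mm slab with its top at z = 431 mm, on four 38×38 mm corner legs (flush with the seat edges, standing on z = 0). A flat backrest 30 mm thick, 380 mm tall, spans the full seat width and rises from the seat top along its +y edge, rear face flush with the rear of the seat. Two armrests of 29×29 mm section run along each side from the seat's front edge to the front of the backrest, top faces 222 mm above the seat top and outer faces flush with the seat's x-edges; a 29×29 mm post under the front of each armrest stands on the seat at the front corner.

C is a simple wooden stool: a rectangular seat 284 mm (x) by 310 mm (y), 33 mm thick, top face at z = 384 mm, on four square legs, each 42×42 mm in cross-section. The legs rest on z = 0, each flush with a corner of the seat.

The chair is on top of the table. Three stools sit around the table at the −y, +y, +x sides.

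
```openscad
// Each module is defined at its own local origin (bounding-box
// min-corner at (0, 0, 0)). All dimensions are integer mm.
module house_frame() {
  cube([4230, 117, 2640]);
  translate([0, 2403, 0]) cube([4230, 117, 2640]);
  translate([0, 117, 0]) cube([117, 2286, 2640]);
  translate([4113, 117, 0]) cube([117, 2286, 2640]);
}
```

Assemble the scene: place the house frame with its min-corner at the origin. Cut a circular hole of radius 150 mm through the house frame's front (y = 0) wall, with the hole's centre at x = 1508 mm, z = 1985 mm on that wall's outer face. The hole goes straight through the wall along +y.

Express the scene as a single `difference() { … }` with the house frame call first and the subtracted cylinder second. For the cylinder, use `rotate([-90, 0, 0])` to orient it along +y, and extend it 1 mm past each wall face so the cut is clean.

difference() {
  house_frame();
  translate([1508, -1, 1985]) rotate([-90, 0, 0]) cylinder(h = 119, r = 150);
}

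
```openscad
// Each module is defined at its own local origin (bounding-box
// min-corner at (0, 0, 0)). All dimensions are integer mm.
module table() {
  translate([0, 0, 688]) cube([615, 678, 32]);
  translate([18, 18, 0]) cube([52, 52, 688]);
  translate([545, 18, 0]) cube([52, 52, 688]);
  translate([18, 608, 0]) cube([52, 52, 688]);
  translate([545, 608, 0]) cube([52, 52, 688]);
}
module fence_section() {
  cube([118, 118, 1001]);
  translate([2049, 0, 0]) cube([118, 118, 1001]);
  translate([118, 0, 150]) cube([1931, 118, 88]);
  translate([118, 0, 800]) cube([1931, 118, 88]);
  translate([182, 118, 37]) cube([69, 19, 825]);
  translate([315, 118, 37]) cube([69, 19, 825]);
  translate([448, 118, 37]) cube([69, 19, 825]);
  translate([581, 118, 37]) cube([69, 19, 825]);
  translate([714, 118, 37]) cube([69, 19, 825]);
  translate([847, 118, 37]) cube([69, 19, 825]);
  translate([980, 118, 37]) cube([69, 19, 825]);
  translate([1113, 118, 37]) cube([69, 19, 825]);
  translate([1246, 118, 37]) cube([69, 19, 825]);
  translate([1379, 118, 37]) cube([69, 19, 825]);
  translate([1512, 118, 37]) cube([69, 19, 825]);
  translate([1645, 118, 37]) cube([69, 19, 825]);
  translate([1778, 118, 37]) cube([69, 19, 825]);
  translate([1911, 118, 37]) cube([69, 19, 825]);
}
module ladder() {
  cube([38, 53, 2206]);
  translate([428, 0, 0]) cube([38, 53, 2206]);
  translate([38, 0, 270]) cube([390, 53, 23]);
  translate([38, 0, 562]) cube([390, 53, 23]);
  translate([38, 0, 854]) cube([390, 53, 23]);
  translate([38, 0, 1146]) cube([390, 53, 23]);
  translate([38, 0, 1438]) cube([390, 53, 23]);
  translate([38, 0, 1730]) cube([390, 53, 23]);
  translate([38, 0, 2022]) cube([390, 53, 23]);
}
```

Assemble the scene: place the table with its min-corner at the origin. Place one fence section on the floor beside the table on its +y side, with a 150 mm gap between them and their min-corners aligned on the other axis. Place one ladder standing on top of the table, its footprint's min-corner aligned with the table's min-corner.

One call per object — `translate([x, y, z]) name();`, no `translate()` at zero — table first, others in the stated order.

table();
translate([0, 828, 0]) fence_section();
translate([0, 0, 720]) ladder();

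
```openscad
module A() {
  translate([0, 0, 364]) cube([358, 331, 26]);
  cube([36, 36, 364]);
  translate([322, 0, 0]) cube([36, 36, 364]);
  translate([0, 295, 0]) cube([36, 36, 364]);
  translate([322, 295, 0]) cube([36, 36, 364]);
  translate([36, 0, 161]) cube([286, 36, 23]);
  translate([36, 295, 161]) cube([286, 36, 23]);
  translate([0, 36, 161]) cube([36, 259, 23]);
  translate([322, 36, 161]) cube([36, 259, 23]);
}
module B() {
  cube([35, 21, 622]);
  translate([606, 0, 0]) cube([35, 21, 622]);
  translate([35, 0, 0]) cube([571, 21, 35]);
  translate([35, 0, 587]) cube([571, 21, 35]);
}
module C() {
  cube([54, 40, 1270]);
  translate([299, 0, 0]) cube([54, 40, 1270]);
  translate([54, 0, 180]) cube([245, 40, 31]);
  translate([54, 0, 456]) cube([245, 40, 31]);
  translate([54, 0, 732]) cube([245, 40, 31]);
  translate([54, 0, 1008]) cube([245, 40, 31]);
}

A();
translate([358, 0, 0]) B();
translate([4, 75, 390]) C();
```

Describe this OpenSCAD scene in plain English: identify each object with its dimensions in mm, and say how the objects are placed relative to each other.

A is a four-legged stool. The seat is a 358×331×26 mm slab whose top surface is at z = 390 mm; four square legs, each 36×36 mm in cross-section, run from the floor (z = 0) to the underside of the seat, each flush with a corner of the seat. Four stretchers, 36 mm wide and 23 mm tall, connect adjacent legs with their undersides at z = 161 mm, each running between the inner faces of the legs it joins and aligned with the legs' outer faces on the other axis.

B is a rectangular picture frame lying in the x–z plane (depth along y). The opening is 571 mm wide (x) by 552 mm tall (z), surrounded by a border 35 mm wide on all four sides. The frame is 21 mm deep and is made of two full-height vertical stiles with two horizontal rails fitted between them.

C is a wooden ladder with two side rails of 54×40 mm section and 1270 mm height, set 353 mm apart overall. Between them run 4 rectangular rungs (40 mm deep, 31 mm thick), front faces flush with the rails' −y face. The bottom of the first rung is 180 mm above the floor and each subsequent rung is 276 mm higher than the one below.

The picture frame is against the stool's +x side, with their −y faces flush. The ladder is on top of the stool.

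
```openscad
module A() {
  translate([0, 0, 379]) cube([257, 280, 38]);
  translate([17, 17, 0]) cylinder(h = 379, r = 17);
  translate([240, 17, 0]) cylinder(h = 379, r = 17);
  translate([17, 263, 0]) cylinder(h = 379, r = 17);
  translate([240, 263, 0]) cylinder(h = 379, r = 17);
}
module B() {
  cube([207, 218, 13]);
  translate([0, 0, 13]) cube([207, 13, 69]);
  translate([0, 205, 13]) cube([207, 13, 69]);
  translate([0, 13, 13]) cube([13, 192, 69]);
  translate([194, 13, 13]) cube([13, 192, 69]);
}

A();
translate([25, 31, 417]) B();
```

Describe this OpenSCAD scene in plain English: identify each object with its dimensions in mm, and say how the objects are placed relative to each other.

A is a four-legged stool. The seat is 257×280 mm, 38 mm thick, top at z = 417 mm. It stands on four round legs, each 34 mm in diameter, from z = 0 to the seat underside, each leg's axis is inset half a diameter from the nearest pair of seat edges (so the leg's bounding box is flush with the corner).

B is an open-topped rectangular box: outside dimensions 207×218×82 mm, with a uniform wall and base thickness of 13 mm. The base is a full 207×218 slab on the floor; four walls sit on top of the base. The front and back walls (the −y and +y sides) span the full width; the two side walls fit between them.

The open box is on top of the stool, centred.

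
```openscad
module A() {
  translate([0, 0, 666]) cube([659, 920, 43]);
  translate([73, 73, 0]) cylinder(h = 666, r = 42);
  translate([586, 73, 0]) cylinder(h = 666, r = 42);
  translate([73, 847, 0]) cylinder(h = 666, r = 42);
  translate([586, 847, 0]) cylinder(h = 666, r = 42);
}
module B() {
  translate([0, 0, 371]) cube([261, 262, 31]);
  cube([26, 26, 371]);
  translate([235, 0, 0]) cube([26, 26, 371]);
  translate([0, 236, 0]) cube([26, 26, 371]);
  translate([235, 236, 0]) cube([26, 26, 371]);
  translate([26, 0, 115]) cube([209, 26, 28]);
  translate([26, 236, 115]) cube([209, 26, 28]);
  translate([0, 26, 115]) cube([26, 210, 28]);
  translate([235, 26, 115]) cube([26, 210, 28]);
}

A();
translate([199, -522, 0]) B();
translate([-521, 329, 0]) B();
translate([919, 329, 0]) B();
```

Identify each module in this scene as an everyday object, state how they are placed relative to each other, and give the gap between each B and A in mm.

Each stool's nearest face is 260 mm from the table's bounding box.

A is a table. B is a stool. Three stools sit around the table at the −y, −x, +x sides. The gap between each stool and the table is 260 mm.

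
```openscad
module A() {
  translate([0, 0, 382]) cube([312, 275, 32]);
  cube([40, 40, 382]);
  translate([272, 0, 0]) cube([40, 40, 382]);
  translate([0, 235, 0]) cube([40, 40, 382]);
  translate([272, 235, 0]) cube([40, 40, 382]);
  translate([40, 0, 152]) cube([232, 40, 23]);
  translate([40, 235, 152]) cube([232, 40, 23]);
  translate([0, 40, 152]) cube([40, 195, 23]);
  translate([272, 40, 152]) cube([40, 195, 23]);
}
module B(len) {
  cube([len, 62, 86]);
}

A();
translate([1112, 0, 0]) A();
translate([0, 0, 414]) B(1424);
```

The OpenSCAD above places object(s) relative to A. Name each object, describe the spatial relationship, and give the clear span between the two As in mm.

A is a stool. B is a beam. A beam spans the tops of two stools. The clear span between the two stools is 800 mm.

Second stool starts at x = 1112; first ends at x = 312; clear span = 1112 − 312 = 800 mm.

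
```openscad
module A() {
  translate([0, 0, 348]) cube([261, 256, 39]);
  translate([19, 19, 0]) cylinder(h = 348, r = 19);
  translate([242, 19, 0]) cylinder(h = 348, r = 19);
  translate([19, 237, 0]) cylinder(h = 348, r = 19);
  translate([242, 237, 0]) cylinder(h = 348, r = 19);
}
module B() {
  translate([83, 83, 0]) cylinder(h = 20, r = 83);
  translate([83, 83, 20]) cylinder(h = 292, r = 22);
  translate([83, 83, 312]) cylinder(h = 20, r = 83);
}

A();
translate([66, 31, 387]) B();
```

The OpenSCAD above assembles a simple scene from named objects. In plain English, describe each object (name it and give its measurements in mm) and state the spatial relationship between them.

A is a four-legged stool. The seat is a 261×256×39 mm slab whose top surface is at z = 387 mm; four round legs, each 38 mm in diameter, run from the floor (z = 0) to the underside of the seat, each leg's axis is inset half a diameter from the nearest pair of seat edges (so the leg's bounding box is flush with the corner).

B is a spool: two coaxial disc flanges of radius 83 mm and thickness 20 mm, joined by a core cylinder of radius 22 mm and height 292 mm. The lower flange rests on z = 0 and the three cylinders share a vertical axis.

The spool is on top of the stool.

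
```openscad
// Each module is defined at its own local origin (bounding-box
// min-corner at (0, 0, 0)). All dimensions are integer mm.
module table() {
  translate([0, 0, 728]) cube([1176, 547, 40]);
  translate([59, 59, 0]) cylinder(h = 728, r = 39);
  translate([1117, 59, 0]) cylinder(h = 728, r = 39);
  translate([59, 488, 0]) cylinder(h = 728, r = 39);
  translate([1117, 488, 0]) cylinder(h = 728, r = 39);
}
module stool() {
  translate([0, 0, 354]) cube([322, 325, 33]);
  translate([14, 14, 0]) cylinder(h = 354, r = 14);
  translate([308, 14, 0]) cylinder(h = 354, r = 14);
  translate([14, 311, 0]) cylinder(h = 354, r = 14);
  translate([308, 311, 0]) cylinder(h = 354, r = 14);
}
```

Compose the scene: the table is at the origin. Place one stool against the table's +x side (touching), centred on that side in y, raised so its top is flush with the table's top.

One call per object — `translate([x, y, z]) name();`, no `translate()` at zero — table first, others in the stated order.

table();
translate([1176, 111, 381]) stool();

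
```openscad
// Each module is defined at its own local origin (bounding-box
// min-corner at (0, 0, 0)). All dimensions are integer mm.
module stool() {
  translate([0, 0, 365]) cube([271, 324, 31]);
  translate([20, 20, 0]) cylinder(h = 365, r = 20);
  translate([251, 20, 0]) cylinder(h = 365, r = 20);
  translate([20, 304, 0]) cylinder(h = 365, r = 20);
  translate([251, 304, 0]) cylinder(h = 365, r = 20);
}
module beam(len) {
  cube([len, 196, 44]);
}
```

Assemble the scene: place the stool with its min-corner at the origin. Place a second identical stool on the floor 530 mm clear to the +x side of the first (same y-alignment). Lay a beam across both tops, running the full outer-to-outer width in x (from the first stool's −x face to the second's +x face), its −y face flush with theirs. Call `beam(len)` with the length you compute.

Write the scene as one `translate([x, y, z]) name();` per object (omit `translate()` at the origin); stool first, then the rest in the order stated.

stool();
translate([801, 0, 0]) stool();
translate([0, 0, 396]) beam(1072);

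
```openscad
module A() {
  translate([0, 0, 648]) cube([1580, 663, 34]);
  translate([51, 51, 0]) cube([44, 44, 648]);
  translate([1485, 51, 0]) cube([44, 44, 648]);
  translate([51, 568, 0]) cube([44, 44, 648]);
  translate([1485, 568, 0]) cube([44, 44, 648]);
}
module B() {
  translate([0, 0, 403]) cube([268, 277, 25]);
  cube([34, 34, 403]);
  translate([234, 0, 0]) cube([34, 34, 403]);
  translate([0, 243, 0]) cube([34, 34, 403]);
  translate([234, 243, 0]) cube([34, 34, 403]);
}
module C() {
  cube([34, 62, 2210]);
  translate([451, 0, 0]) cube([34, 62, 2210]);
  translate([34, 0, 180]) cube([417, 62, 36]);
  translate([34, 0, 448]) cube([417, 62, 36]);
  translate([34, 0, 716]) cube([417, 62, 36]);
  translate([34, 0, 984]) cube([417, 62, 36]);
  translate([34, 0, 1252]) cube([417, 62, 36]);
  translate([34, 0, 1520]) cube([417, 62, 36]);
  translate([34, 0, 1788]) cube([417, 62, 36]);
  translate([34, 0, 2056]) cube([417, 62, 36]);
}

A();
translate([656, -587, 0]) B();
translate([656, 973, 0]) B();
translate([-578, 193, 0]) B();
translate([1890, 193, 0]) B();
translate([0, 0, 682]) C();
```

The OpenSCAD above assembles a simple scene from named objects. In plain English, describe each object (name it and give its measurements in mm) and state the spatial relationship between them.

A is a table with a 1580×663 mm rectangular top, 34 mm thick, top surface at z = 682 mm, supported by four 44×44 mm square legs, each inset 51 mm from the nearest pair of top edges, running from the floor.

B is a simple wooden stool: a rectangular seat 268 mm (x) by 277 mm (y), 25 mm thick, top face at z = 428 mm, on four square legs, each 34×34 mm in cross-section. The legs rest on z = 0, each flush with a corner of the seat.

C is a wooden ladder with two side rails of 34×62 mm section and 2210 mm height, set 485 mm apart overall. Between them run 8 rectangular rungs (62 mm deep, 36 mm thick), front faces flush with the rails' −y face. The bottom of the first rung is 180 mm above the floor and each subsequent rung is 268 mm higher than the one below.

Four stools sit around the table at the −y, +y, −x, +x sides. The ladder is on top of the table.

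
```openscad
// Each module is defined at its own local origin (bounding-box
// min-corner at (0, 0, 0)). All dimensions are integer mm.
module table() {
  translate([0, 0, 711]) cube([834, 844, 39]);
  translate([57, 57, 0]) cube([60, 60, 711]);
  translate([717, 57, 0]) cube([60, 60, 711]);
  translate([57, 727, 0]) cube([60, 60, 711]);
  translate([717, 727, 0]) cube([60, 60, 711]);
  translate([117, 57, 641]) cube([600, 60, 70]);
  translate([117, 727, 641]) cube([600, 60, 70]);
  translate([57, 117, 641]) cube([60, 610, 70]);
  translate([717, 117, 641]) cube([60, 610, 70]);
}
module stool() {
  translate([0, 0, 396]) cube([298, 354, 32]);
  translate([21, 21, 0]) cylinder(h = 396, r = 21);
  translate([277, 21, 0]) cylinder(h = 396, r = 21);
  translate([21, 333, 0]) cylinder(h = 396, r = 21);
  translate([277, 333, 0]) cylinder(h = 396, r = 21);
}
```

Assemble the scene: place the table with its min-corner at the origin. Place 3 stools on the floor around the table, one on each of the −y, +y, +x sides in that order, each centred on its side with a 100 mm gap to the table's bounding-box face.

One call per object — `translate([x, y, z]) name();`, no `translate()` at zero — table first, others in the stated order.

table();
translate([268, -454, 0]) stool();
translate([268, 944, 0]) stool();
translate([934, 245, 0]) stool();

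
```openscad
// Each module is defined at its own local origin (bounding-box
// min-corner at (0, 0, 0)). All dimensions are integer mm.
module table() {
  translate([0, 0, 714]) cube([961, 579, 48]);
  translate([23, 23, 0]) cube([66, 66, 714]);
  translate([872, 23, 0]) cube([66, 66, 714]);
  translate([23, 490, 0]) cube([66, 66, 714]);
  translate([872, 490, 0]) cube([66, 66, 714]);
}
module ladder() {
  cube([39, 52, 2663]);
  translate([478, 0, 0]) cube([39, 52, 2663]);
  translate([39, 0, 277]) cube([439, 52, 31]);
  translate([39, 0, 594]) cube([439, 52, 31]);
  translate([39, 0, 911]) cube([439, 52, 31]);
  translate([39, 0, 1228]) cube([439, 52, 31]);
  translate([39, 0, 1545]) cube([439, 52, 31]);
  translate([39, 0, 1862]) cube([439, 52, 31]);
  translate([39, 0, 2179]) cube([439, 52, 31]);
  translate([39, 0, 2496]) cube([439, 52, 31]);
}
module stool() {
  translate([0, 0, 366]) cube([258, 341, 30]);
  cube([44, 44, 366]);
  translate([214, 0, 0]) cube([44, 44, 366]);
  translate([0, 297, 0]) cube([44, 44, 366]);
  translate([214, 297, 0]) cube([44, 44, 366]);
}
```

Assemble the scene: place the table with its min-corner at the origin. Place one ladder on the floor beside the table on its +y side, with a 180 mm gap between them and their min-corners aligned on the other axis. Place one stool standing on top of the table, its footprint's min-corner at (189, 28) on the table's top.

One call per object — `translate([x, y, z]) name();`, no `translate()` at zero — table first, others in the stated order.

table();
translate([0, 759, 0]) ladder();
translate([189, 28, 762]) stool();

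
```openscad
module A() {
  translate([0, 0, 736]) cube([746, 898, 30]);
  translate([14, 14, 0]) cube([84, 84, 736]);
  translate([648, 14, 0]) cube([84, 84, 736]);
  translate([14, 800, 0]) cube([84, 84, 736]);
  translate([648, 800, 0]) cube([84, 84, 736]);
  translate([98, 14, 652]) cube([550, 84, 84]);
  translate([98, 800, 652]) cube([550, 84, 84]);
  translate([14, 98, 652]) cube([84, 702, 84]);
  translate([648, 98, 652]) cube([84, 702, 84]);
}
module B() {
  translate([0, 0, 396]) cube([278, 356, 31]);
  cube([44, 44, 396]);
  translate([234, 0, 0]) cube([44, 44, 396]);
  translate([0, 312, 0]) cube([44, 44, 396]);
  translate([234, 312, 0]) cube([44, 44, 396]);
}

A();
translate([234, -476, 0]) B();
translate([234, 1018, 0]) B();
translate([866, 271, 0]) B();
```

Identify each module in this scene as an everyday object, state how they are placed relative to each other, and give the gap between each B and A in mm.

Each stool's nearest face is 120 mm from the table's bounding box.

A is a table. B is a stool. Three stools sit around the table at the −y, +y, +x sides. The gap between each stool and the table is 120 mm.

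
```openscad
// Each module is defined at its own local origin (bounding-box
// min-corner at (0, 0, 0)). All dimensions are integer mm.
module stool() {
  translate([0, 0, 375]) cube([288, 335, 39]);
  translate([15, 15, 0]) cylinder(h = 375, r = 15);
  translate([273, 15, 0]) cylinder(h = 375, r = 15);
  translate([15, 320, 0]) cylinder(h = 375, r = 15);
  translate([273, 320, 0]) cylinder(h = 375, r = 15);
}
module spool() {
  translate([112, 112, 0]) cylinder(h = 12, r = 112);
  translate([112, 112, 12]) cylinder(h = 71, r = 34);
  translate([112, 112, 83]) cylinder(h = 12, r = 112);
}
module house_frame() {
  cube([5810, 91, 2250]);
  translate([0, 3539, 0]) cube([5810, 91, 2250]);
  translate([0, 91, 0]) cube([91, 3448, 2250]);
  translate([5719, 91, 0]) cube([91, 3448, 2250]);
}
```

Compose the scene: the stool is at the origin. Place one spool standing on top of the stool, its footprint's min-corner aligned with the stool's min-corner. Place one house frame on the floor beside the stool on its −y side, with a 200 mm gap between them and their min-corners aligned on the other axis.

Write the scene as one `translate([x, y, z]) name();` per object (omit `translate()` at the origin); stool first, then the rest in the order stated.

stool();
translate([0, 0, 414]) spool();
translate([0, -3830, 0]) house_frame();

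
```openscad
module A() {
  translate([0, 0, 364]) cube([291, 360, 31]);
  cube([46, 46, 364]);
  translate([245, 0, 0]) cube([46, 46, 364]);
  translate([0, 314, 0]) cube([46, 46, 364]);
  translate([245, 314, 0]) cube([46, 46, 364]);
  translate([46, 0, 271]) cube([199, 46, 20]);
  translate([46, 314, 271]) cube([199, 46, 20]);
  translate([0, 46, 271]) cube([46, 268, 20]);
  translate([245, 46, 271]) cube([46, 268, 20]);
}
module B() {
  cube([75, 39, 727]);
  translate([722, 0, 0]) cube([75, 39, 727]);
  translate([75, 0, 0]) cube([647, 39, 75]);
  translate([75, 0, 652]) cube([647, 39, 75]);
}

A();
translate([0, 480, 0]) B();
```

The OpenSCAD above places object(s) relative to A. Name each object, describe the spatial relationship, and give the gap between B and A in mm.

The picture frame's nearest face is 120 mm from the stool's +y face.

A is a stool. B is a picture frame. The picture frame is on the floor beside the stool on its +y side. The gap between the picture frame and the stool is 120 mm.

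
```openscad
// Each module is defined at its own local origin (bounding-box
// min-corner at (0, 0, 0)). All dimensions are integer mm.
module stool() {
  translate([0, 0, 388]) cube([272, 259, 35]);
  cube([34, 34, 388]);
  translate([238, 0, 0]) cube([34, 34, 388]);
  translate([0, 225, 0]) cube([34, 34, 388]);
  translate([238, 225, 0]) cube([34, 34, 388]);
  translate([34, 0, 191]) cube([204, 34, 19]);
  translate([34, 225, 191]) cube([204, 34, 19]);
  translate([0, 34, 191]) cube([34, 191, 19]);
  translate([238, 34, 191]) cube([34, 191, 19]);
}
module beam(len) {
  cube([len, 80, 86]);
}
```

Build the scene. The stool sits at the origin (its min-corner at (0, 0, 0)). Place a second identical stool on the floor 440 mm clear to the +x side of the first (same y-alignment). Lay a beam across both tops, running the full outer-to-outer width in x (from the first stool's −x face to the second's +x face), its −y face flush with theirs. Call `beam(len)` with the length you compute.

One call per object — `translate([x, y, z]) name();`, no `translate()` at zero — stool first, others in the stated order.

stool();
translate([712, 0, 0]) stool();
translate([0, 0, 423]) beam(984);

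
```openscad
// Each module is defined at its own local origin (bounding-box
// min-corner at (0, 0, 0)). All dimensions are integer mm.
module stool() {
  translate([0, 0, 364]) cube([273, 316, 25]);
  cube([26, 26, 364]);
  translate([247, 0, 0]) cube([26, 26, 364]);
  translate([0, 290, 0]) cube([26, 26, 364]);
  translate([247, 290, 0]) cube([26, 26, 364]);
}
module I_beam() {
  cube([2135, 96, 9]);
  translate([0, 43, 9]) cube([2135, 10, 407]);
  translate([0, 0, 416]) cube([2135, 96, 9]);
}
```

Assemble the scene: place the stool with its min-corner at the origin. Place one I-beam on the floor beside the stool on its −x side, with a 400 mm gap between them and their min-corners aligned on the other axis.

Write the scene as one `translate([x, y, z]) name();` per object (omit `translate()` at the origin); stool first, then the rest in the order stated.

stool();
translate([-2535, 0, 0]) I_beam();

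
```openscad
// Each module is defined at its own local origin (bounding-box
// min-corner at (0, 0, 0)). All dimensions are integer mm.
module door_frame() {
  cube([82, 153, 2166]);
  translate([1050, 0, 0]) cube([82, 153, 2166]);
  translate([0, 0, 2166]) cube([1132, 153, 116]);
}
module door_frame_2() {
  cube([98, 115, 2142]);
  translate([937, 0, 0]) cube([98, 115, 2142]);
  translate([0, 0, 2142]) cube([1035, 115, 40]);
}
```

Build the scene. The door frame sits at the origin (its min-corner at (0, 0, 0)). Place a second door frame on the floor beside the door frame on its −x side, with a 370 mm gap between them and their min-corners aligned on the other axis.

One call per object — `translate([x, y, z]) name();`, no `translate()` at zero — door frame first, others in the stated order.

door_frame();
translate([-1405, 0, 0]) door_frame_2();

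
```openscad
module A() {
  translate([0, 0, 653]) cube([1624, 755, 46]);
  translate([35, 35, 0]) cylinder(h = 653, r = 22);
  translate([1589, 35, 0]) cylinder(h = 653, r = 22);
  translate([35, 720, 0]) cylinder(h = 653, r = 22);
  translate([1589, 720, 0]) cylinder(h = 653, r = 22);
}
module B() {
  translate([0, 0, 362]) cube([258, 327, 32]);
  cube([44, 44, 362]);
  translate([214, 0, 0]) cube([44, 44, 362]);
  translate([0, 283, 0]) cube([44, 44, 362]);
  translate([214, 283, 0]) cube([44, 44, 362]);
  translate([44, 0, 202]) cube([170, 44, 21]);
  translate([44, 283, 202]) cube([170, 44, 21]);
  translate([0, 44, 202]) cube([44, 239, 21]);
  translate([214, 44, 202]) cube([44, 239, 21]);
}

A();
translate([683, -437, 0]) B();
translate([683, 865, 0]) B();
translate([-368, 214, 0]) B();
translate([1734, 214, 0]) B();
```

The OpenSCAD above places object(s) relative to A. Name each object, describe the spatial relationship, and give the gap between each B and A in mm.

Each stool's nearest face is 110 mm from the table's bounding box.

A is a table. B is a stool. Four stools sit around the table at the −y, +y, −x, +x sides. The gap between each stool and the table is 110 mm.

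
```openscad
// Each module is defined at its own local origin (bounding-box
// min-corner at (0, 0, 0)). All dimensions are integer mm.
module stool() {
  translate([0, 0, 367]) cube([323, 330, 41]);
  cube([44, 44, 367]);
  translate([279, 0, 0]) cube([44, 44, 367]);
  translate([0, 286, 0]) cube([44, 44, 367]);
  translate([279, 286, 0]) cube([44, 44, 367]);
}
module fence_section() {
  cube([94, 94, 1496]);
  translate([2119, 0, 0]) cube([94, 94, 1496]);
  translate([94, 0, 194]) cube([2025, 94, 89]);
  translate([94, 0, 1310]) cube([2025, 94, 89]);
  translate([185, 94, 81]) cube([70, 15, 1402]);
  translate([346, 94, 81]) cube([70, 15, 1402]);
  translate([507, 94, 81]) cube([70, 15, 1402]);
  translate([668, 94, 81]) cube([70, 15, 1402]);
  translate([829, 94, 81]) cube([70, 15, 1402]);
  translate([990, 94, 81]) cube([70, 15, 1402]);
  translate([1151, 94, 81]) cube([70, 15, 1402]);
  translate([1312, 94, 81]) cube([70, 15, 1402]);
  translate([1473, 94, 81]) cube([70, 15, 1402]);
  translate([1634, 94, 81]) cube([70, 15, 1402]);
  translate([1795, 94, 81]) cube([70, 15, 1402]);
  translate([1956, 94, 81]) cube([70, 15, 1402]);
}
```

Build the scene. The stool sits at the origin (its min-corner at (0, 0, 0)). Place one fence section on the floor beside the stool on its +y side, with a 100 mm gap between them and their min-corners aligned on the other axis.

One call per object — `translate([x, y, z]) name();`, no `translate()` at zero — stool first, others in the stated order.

stool();
translate([0, 430, 0]) fence_section();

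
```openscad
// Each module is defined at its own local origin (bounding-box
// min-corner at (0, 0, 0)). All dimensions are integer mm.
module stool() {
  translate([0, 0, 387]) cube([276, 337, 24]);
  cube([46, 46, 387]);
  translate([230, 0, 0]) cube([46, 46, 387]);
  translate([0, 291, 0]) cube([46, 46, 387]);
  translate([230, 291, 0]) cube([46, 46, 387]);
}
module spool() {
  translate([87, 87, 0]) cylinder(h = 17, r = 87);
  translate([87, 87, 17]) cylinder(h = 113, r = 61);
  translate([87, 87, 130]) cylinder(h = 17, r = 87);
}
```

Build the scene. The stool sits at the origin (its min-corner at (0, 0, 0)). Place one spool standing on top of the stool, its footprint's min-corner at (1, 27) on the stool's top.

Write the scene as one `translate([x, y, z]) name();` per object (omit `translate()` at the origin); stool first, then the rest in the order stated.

stool();
translate([1, 27, 411]) spool();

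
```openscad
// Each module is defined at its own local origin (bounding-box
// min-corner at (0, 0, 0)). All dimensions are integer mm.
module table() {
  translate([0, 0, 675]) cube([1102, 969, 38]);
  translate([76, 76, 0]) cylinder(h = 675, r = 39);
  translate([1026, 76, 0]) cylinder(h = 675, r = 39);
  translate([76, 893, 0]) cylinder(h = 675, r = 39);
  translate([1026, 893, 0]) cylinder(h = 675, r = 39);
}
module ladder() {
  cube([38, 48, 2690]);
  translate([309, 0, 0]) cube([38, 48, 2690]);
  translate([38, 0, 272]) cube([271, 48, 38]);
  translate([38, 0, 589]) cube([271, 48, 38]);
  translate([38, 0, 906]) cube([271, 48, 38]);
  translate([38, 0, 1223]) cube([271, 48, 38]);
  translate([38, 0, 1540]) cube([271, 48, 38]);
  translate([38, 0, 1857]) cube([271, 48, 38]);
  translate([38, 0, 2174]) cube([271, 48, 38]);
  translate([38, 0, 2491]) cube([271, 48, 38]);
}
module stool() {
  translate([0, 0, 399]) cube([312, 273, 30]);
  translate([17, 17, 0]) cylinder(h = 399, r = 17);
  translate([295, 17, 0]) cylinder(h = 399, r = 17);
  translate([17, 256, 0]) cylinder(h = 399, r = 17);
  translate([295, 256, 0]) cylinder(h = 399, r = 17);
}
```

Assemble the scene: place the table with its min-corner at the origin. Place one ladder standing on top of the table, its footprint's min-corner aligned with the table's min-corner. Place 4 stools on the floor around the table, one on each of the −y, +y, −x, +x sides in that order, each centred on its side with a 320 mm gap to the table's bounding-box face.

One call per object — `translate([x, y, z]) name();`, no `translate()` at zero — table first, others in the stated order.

table();
translate([0, 0, 713]) ladder();
translate([395, -593, 0]) stool();
translate([395, 1289, 0]) stool();
translate([-632, 348, 0]) stool();
translate([1422, 348, 0]) stool();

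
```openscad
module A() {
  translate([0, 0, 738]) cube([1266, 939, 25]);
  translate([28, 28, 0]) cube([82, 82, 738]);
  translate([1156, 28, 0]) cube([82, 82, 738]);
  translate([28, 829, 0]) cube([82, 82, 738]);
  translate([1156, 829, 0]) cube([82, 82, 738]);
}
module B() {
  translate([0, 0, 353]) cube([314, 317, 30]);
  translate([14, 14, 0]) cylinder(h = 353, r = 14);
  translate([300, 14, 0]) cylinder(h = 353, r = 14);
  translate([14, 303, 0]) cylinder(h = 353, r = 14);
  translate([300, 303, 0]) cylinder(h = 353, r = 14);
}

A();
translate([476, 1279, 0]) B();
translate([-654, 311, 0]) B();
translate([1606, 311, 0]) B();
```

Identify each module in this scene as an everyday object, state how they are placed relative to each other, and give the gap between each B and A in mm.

A is a table. B is a stool. Three stools sit around the table at the +y, −x, +x sides. The gap between each stool and the table is 340 mm.

Each stool's nearest face is 340 mm from the table's bounding box.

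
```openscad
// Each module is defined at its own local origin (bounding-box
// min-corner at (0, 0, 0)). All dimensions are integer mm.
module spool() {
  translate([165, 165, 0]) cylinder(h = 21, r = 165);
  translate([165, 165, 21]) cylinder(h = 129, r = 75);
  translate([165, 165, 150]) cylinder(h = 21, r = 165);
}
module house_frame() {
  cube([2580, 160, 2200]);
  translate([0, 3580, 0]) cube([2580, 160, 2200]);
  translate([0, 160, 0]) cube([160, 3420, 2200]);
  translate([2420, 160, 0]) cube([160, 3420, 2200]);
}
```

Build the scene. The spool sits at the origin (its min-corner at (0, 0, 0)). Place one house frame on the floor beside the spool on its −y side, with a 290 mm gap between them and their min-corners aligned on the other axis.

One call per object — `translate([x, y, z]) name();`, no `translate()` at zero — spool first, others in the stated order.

spool();
translate([0, -4030, 0]) house_frame();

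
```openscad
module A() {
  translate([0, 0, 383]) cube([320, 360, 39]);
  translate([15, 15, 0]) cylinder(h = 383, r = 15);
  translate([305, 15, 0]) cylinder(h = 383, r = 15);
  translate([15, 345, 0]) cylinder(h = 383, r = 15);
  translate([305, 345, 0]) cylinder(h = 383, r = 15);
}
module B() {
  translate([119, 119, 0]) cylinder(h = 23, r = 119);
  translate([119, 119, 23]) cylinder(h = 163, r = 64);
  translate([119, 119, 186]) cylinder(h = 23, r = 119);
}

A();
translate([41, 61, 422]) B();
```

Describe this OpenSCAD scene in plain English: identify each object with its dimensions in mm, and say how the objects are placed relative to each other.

A is a simple wooden stool: a rectangular seat 320 mm (x) by 360 mm (y), 39 mm thick, top face at z = 422 mm, on four round legs, each 30 mm in diameter. The legs rest on z = 0, each leg's axis is inset half a diameter from the nearest pair of seat edges (so the leg's bounding box is flush with the corner).

B is a spool: two coaxial disc flanges of radius 119 mm and thickness 23 mm, joined by a core cylinder of radius 64 mm and height 163 mm. The lower flange rests on z = 0 and the three cylinders share a vertical axis.

The spool is on top of the stool, centred.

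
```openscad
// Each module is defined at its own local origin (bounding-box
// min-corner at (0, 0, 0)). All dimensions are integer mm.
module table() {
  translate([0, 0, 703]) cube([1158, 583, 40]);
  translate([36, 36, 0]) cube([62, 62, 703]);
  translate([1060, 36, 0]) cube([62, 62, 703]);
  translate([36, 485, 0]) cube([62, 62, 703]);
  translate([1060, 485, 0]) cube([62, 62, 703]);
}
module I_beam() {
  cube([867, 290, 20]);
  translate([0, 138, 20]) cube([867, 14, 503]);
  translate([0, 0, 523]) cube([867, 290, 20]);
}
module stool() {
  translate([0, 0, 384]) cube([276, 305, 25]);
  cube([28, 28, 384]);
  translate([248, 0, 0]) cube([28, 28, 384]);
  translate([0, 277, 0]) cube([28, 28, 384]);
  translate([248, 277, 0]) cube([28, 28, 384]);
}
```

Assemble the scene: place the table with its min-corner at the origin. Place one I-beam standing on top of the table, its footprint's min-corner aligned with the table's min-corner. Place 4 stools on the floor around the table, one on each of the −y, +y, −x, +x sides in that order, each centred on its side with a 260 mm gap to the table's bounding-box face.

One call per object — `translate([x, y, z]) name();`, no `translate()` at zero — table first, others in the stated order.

table();
translate([0, 0, 743]) I_beam();
translate([441, -565, 0]) stool();
translate([441, 843, 0]) stool();
translate([-536, 139, 0]) stool();
translate([1418, 139, 0]) stool();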